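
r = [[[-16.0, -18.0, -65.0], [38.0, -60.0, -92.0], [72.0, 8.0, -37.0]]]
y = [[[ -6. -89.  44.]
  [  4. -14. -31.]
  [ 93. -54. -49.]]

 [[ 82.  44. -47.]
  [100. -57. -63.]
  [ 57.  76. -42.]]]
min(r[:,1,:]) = -92.0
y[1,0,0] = 82.0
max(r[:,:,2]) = -37.0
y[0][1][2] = -31.0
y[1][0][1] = 44.0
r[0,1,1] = -60.0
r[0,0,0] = -16.0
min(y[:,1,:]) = -63.0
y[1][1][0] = 100.0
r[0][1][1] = -60.0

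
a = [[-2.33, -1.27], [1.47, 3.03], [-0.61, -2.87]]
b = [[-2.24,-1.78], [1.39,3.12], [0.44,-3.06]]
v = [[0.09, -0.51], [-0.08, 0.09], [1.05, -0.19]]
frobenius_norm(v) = 1.19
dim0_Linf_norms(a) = [2.33, 3.03]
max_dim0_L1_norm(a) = 7.17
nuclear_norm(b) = 7.10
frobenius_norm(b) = 5.42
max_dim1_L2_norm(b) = 3.42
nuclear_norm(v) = 1.57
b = v + a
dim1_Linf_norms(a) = [2.33, 3.03, 2.87]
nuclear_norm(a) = 6.59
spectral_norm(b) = 5.00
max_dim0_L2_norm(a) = 4.36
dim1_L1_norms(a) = [3.6, 4.5, 3.48]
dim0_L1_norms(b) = [4.07, 7.96]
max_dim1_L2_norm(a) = 3.37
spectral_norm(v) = 1.09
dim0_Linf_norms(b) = [2.24, 3.12]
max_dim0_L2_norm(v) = 1.06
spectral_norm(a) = 4.92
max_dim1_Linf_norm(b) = 3.12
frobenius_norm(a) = 5.20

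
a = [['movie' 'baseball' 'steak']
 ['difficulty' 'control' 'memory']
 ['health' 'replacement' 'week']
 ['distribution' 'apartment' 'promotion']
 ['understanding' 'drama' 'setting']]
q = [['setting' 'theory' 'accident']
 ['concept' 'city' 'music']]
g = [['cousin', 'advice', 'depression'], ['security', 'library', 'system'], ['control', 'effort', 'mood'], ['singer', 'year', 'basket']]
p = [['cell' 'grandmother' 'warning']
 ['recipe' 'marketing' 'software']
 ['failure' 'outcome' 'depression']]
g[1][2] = 'system'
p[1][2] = 'software'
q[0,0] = 'setting'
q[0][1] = 'theory'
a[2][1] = 'replacement'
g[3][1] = 'year'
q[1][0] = 'concept'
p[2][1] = 'outcome'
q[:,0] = ['setting', 'concept']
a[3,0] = 'distribution'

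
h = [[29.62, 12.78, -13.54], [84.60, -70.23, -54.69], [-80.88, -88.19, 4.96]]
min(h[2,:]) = -88.19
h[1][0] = 84.6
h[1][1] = -70.23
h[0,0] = 29.62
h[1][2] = -54.69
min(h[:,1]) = -88.19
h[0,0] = 29.62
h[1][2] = -54.69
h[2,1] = -88.19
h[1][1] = -70.23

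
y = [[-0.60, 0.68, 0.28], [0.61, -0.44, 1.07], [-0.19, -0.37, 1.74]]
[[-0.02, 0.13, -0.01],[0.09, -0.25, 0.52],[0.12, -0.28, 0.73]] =y @ [[0.01, -0.04, 0.06], [-0.04, 0.21, -0.12], [0.06, -0.12, 0.40]]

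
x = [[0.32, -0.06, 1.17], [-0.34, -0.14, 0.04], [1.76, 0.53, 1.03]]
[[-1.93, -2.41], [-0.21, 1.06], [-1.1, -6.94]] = x @[[0.15, -3.48], [0.65, 0.57], [-1.66, -1.08]]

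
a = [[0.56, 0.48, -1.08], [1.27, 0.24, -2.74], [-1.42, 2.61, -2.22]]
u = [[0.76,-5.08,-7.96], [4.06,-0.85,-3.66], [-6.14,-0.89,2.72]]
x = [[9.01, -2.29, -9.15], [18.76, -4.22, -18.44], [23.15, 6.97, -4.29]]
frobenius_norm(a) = 4.96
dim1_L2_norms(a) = [1.31, 3.03, 3.71]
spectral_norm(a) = 4.25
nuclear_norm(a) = 7.07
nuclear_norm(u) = 17.77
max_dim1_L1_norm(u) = 13.8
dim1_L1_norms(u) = [13.8, 8.57, 9.75]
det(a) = 2.98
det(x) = 24.09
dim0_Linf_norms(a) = [1.42, 2.61, 2.74]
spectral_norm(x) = 35.99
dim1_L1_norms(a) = [2.12, 4.25, 6.25]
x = a @ u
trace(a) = -1.42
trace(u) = 2.63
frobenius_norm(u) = 12.89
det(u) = 8.01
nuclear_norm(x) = 49.73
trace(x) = 0.50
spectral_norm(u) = 11.10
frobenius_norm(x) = 38.51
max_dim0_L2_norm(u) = 9.17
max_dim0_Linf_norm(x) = 23.15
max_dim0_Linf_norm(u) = 7.96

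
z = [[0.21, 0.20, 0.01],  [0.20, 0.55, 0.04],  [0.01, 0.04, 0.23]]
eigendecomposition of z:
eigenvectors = [[0.42, 0.9, -0.1], [0.90, -0.42, -0.06], [0.1, 0.07, 0.99]]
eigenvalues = [0.65, 0.12, 0.23]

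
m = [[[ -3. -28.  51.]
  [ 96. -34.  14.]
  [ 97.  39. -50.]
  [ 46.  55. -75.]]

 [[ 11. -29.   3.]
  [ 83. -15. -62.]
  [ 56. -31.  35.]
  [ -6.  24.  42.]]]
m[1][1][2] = -62.0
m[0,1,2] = 14.0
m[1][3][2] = 42.0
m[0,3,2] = -75.0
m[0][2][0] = 97.0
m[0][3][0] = 46.0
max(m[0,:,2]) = 51.0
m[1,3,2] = 42.0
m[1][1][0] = 83.0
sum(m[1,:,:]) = 111.0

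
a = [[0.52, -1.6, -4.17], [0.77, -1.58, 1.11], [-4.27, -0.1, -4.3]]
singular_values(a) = [6.91, 3.37, 1.47]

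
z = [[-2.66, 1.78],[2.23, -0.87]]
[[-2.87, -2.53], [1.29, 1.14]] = z @ [[-0.12, -0.1], [-1.79, -1.57]]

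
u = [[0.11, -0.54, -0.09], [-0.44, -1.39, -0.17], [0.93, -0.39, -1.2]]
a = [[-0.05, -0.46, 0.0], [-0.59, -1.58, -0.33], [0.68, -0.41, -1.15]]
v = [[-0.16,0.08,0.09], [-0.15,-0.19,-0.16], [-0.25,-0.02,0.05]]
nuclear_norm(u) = 3.29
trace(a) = -2.78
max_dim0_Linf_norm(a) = 1.58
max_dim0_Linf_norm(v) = 0.25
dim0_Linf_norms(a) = [0.68, 1.58, 1.15]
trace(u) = -2.48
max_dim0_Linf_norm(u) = 1.39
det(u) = 0.41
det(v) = 0.00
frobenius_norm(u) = 2.22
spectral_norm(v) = 0.34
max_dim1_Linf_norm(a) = 1.58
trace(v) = -0.30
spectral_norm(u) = 1.70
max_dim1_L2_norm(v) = 0.29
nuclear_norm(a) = 3.28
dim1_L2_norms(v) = [0.2, 0.29, 0.26]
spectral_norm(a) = 1.85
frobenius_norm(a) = 2.26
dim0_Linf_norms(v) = [0.25, 0.19, 0.16]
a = v + u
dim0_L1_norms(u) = [1.48, 2.32, 1.46]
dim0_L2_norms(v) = [0.33, 0.21, 0.19]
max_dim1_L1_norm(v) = 0.5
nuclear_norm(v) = 0.63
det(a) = 0.33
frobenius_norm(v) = 0.44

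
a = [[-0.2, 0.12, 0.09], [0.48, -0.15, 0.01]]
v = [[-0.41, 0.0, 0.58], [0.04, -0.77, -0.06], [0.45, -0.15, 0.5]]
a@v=[[0.13,-0.11,-0.08],[-0.20,0.11,0.29]]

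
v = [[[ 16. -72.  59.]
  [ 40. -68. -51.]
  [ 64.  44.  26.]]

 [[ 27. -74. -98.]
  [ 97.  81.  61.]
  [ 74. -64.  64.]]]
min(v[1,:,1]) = -74.0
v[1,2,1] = -64.0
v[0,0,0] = 16.0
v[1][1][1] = 81.0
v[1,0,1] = -74.0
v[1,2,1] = -64.0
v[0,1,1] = -68.0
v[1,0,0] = 27.0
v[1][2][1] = -64.0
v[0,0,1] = -72.0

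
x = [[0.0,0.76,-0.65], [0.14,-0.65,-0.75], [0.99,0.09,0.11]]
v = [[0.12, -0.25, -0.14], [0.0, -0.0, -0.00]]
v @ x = [[-0.17, 0.24, 0.09], [0.00, 0.0, 0.00]]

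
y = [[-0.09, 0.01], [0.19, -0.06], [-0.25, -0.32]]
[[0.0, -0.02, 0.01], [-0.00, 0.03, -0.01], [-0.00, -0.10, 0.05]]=y@[[-0.00, 0.20, -0.07],  [0.01, 0.17, -0.11]]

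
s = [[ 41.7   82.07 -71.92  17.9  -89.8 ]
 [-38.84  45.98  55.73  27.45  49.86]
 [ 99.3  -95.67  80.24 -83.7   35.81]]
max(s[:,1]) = 82.07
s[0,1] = 82.07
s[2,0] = 99.3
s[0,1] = 82.07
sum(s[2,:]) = 35.97999999999999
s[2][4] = 35.81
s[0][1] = 82.07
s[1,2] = 55.73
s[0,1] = 82.07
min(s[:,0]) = -38.84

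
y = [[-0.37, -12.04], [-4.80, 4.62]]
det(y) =-59.501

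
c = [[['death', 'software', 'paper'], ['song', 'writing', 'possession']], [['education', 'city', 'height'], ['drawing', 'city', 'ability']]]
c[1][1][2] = 'ability'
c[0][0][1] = 'software'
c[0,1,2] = 'possession'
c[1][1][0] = 'drawing'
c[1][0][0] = 'education'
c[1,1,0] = 'drawing'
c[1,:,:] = [['education', 'city', 'height'], ['drawing', 'city', 'ability']]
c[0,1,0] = 'song'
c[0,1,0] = 'song'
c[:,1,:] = [['song', 'writing', 'possession'], ['drawing', 'city', 'ability']]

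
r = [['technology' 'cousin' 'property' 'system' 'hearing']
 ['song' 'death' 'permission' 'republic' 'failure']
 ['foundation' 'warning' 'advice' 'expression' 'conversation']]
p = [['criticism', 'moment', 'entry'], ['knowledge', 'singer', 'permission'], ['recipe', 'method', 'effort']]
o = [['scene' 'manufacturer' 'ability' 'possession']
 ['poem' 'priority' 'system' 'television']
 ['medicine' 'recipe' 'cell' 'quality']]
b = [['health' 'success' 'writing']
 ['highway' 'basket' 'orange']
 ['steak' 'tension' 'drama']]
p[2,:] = ['recipe', 'method', 'effort']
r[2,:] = ['foundation', 'warning', 'advice', 'expression', 'conversation']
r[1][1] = 'death'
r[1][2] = 'permission'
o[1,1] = 'priority'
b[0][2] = 'writing'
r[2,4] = 'conversation'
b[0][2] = 'writing'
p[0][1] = 'moment'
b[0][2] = 'writing'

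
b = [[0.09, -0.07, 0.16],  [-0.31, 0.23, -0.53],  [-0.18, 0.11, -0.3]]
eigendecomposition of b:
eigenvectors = [[-0.24, 0.78, 0.27], [0.77, -0.25, -0.9], [0.60, -0.57, -0.36]]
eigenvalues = [-0.09, -0.0, 0.11]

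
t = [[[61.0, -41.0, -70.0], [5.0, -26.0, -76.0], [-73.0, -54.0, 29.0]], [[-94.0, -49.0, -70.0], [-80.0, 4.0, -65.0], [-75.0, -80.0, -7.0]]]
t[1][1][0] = -80.0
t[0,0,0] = 61.0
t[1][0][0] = -94.0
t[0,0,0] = 61.0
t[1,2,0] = -75.0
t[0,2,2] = 29.0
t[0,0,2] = -70.0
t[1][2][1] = -80.0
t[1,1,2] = -65.0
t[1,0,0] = -94.0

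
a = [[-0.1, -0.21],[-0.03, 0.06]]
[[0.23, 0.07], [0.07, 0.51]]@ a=[[-0.03, -0.04], [-0.02, 0.02]]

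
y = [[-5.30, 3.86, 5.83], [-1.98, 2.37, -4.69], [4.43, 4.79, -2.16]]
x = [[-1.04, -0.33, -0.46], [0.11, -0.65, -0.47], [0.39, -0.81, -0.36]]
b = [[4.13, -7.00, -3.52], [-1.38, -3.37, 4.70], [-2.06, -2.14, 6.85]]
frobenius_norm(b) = 13.02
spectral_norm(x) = 1.31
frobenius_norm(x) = 1.73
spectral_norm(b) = 9.91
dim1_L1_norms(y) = [14.99, 9.04, 11.38]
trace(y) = -5.09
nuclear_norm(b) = 18.80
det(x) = 0.12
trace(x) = -2.05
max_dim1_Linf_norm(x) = 1.04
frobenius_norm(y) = 12.48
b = x @ y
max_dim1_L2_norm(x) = 1.18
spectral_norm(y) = 9.38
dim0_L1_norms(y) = [11.71, 11.02, 12.68]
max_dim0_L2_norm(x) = 1.12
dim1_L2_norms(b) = [8.86, 5.95, 7.47]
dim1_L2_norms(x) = [1.18, 0.81, 0.97]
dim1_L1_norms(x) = [1.83, 1.23, 1.56]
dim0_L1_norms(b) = [7.57, 12.51, 15.07]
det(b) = -38.16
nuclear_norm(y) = 20.91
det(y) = -305.14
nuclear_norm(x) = 2.52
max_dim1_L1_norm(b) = 14.65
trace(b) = 7.61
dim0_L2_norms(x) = [1.12, 1.09, 0.75]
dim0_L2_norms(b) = [4.82, 8.06, 9.02]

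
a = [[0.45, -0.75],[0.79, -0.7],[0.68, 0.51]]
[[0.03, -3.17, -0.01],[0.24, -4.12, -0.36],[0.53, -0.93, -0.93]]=a @ [[0.56,  -3.13,  -0.95], [0.29,  2.35,  -0.56]]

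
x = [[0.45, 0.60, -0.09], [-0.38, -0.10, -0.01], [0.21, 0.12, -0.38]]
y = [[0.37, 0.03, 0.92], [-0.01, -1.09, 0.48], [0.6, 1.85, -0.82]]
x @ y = [[0.11, -0.81, 0.78], [-0.15, 0.08, -0.39], [-0.15, -0.83, 0.56]]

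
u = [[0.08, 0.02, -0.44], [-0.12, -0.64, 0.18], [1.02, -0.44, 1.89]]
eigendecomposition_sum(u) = [[-0.43, 0.12, -0.6], [0.14, -0.04, 0.20], [1.44, -0.39, 2.01]] + [[0.52,-0.06,0.16], [-0.13,0.01,-0.04], [-0.4,0.04,-0.12]] + [[-0.01, -0.04, 0.0], [-0.14, -0.62, 0.02], [-0.02, -0.09, 0.00]]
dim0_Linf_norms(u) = [1.02, 0.64, 1.89]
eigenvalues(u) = [1.54, 0.41, -0.62]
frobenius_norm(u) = 2.34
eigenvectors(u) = [[0.29, 0.78, 0.06], [-0.09, -0.19, 0.99], [-0.95, -0.6, 0.15]]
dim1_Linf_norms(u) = [0.44, 0.64, 1.89]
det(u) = -0.39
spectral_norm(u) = 2.23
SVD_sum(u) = [[-0.15, 0.08, -0.31],[0.11, -0.06, 0.22],[0.96, -0.5, 1.91]] + [[0.01,0.03,0.0], [-0.24,-0.58,-0.03], [0.03,0.07,0.0]] + [[0.22, -0.09, -0.13], [0.01, -0.01, -0.01], [0.03, -0.01, -0.02]]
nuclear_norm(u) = 3.14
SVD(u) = [[0.16, 0.05, -0.99], [-0.11, -0.99, -0.06], [-0.98, 0.12, -0.15]] @ diag([2.2327439240969995, 0.6328697164334718, 0.2779037448998262]) @ [[-0.44, 0.23, -0.87], [0.39, 0.92, 0.05], [-0.81, 0.32, 0.49]]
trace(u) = 1.33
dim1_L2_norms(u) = [0.45, 0.68, 2.19]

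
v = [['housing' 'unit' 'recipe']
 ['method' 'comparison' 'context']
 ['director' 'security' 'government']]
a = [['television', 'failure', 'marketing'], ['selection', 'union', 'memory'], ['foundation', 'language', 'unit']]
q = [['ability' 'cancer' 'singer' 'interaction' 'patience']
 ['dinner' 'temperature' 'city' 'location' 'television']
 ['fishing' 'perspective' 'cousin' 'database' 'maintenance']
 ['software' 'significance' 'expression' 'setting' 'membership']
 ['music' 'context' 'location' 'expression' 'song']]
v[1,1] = 'comparison'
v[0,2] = 'recipe'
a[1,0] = 'selection'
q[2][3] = 'database'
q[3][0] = 'software'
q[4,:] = ['music', 'context', 'location', 'expression', 'song']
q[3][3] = 'setting'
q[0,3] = 'interaction'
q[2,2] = 'cousin'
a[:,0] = ['television', 'selection', 'foundation']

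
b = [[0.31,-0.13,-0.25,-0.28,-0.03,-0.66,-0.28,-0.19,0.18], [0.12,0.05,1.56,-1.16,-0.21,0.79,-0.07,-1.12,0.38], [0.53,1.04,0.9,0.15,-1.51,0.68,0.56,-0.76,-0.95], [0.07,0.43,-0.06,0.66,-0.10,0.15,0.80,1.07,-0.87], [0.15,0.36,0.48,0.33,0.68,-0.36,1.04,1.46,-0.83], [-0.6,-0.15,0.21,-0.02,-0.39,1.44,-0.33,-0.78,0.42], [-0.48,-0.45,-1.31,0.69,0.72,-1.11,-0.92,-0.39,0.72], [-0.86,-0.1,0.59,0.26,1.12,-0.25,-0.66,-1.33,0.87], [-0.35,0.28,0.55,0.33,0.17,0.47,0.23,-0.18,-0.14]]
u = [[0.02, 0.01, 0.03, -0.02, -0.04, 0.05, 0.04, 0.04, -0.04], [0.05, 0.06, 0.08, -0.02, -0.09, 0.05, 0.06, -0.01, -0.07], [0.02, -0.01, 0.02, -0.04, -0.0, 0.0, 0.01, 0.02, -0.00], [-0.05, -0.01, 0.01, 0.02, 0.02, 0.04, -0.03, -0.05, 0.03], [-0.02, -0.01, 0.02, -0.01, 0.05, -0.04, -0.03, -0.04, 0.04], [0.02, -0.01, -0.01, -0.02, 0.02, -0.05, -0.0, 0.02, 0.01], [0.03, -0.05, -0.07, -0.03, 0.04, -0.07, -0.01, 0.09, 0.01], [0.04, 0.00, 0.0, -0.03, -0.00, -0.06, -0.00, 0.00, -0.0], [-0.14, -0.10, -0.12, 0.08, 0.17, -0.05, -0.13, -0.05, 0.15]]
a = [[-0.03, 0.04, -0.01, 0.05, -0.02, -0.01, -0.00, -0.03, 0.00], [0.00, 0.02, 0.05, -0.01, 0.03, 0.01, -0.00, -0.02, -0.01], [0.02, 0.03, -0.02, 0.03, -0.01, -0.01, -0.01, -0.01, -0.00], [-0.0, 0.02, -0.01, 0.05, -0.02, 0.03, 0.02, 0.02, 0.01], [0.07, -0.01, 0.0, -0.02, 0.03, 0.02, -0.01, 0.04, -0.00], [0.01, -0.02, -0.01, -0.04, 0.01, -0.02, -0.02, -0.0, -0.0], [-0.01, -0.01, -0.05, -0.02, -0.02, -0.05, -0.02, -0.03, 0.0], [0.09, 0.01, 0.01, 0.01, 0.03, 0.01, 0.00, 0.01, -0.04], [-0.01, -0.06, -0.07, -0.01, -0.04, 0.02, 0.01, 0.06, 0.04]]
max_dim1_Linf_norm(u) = 0.17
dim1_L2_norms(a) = [0.08, 0.07, 0.05, 0.07, 0.09, 0.06, 0.09, 0.11, 0.13]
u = a @ b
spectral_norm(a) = 0.15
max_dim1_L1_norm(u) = 0.99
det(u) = -0.00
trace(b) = 1.65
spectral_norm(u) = 0.42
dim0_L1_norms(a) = [0.24, 0.22, 0.23, 0.24, 0.21, 0.18, 0.09, 0.22, 0.1]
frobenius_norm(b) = 6.12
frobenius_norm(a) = 0.26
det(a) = -0.00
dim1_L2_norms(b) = [0.92, 2.42, 2.59, 1.79, 2.23, 1.88, 2.43, 2.33, 0.98]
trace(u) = 0.26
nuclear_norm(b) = 12.65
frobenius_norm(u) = 0.47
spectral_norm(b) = 3.87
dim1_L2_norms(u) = [0.1, 0.18, 0.05, 0.1, 0.1, 0.07, 0.15, 0.08, 0.35]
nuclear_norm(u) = 0.79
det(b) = -0.00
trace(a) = 0.06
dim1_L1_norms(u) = [0.29, 0.49, 0.12, 0.26, 0.26, 0.16, 0.4, 0.13, 0.99]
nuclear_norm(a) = 0.54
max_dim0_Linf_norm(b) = 1.56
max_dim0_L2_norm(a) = 0.12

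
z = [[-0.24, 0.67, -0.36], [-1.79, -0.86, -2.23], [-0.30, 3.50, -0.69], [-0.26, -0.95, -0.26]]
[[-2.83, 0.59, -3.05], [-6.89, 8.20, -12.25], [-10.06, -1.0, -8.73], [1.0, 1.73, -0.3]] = z @ [[2.6, -4.58, 2.34], [-2.28, -0.63, -1.47], [1.88, 0.24, 4.18]]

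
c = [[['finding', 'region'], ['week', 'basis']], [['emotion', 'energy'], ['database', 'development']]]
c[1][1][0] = 'database'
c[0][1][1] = 'basis'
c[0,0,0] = 'finding'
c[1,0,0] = 'emotion'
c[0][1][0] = 'week'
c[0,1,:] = ['week', 'basis']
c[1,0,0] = 'emotion'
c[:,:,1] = [['region', 'basis'], ['energy', 'development']]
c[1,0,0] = 'emotion'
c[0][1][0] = 'week'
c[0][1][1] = 'basis'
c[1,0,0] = 'emotion'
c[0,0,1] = 'region'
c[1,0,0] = 'emotion'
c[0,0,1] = 'region'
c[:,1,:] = [['week', 'basis'], ['database', 'development']]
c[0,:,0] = ['finding', 'week']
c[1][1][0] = 'database'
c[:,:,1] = [['region', 'basis'], ['energy', 'development']]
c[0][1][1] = 'basis'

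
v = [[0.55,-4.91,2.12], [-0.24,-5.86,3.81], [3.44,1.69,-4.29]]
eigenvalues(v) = [(-0.21+0.86j), (-0.21-0.86j), (-9.18+0j)]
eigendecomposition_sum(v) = [[(0.83+0.6j), (-0.9-0.37j), (-0.4+0.05j)], [0.69+0.09j, -0.65+0.07j, -0.22+0.16j], [1.05+0.33j, -1.04-0.07j, -0.39+0.18j]] + [[(0.83-0.6j), -0.90+0.37j, -0.40-0.05j], [(0.69-0.09j), (-0.65-0.07j), (-0.22-0.16j)], [(1.05-0.33j), -1.04+0.07j, (-0.39-0.18j)]] + [[(-1.11-0j), -3.12+0.00j, 2.91+0.00j], [(-1.62-0j), (-4.55+0j), 4.25+0.00j], [(1.34+0j), 3.77-0.00j, (-3.52-0j)]]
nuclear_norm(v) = 14.05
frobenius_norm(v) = 10.53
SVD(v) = [[0.52, -0.44, -0.73], [0.72, -0.23, 0.66], [-0.46, -0.87, 0.20]] @ diag([9.642749655066908, 4.230707142345072, 0.17491759607746496]) @ [[-0.15, -0.78, 0.60], [-0.75, 0.49, 0.45], [0.65, 0.38, 0.66]]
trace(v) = -9.60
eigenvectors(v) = [[-0.59-0.20j,(-0.59+0.2j),(0.47+0j)], [(-0.41+0.07j),(-0.41-0.07j),(0.68+0j)], [-0.66+0.00j,-0.66-0.00j,(-0.56+0j)]]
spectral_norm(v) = 9.64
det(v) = -7.14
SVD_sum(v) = [[-0.77, -3.95, 3.04], [-1.05, -5.42, 4.18], [0.67, 3.47, -2.67]] + [[1.4, -0.92, -0.84], [0.74, -0.48, -0.44], [2.74, -1.79, -1.64]] + [[-0.08, -0.05, -0.08], [0.07, 0.04, 0.08], [0.02, 0.01, 0.02]]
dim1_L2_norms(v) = [5.38, 6.99, 5.75]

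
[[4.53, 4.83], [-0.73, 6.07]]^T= [[4.53, -0.73], [4.83, 6.07]]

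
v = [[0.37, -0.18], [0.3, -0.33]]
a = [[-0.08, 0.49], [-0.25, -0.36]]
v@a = [[0.02, 0.25], [0.06, 0.27]]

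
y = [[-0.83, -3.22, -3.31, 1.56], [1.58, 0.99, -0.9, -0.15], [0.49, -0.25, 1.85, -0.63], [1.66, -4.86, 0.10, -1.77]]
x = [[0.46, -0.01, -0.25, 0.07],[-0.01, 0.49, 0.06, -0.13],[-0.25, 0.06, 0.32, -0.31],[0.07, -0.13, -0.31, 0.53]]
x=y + [[1.29, 3.21, 3.06, -1.49], [-1.59, -0.50, 0.96, 0.02], [-0.74, 0.31, -1.53, 0.32], [-1.59, 4.73, -0.41, 2.3]]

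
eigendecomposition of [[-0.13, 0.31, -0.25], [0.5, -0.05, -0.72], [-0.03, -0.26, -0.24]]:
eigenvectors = [[-0.5,-0.82,-0.25], [-0.81,-0.03,0.82], [0.30,-0.58,0.51]]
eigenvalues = [0.52, -0.3, -0.65]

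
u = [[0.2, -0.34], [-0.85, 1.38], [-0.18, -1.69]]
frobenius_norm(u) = 2.38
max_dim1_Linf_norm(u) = 1.69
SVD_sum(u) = [[0.08, -0.37], [-0.33, 1.49], [0.34, -1.58]] + [[0.12, 0.03], [-0.52, -0.11], [-0.52, -0.11]]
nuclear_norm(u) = 3.02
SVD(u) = [[0.17,0.16], [-0.68,-0.70], [0.72,-0.70]] @ diag([2.254076360365416, 0.7682055464794553]) @ [[0.21, -0.98],[0.98, 0.21]]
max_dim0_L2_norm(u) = 2.21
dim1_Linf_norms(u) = [0.34, 1.38, 1.69]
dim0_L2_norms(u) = [0.89, 2.21]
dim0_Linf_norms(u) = [0.85, 1.69]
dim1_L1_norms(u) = [0.54, 2.23, 1.87]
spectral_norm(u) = 2.25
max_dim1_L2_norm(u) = 1.7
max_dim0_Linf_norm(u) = 1.69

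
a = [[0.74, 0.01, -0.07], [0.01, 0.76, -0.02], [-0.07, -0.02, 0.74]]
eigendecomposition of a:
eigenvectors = [[0.70, -0.65, -0.30],[0.08, -0.35, 0.93],[0.71, 0.68, 0.19]]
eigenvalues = [0.67, 0.82, 0.75]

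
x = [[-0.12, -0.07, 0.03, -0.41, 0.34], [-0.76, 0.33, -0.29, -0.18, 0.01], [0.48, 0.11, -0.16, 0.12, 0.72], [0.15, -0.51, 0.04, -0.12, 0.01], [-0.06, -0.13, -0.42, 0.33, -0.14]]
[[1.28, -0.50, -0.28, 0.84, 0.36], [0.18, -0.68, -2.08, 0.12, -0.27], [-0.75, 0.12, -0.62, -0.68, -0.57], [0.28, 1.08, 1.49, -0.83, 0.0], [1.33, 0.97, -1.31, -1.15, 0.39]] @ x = [[0.20,-0.76,0.11,-0.45,0.19], [-0.47,-0.49,0.65,-0.30,-1.40], [-0.37,0.44,0.25,0.10,-0.63], [-0.26,0.92,-0.58,-0.03,1.17], [-1.72,0.62,-0.24,-0.61,-0.55]]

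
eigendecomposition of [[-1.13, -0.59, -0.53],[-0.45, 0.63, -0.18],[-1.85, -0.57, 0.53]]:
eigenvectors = [[0.74,  0.29,  -0.16],[0.19,  -0.96,  -0.26],[0.65,  0.01,  0.95]]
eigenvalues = [-1.75, 0.77, 1.01]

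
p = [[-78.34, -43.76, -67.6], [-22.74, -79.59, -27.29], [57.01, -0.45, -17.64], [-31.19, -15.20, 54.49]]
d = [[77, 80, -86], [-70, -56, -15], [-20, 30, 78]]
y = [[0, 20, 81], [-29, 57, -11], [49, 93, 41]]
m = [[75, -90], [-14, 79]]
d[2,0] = -20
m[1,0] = -14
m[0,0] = 75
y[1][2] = -11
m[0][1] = -90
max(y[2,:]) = 93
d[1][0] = -70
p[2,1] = -0.45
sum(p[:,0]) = -75.26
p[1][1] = -79.59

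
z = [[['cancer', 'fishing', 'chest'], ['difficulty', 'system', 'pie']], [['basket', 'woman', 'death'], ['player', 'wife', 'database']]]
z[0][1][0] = 'difficulty'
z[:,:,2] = [['chest', 'pie'], ['death', 'database']]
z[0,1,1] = 'system'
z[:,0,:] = [['cancer', 'fishing', 'chest'], ['basket', 'woman', 'death']]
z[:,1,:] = [['difficulty', 'system', 'pie'], ['player', 'wife', 'database']]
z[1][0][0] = 'basket'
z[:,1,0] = ['difficulty', 'player']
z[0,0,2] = 'chest'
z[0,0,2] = 'chest'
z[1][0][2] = 'death'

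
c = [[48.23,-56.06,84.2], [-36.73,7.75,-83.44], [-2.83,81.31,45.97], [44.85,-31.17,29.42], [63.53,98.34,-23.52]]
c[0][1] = -56.06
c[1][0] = -36.73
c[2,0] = -2.83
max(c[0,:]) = 84.2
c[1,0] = -36.73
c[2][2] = 45.97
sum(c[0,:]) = 76.37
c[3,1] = -31.17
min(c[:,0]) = -36.73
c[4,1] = 98.34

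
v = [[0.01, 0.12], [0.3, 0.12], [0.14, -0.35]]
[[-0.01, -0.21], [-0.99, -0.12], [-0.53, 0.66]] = v@[[-3.37, 0.29], [0.16, -1.76]]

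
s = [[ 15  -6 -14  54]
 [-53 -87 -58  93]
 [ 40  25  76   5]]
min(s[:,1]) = -87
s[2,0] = 40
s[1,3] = 93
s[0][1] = -6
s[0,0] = 15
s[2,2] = 76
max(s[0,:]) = 54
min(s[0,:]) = -14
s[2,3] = 5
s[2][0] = 40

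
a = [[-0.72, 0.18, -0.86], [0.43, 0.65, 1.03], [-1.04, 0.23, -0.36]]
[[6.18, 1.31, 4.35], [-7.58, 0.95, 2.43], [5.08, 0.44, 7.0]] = a @ [[-3.81, 0.85, -5.76], [-2.1, 3.34, 5.95], [-4.44, -1.54, 1.01]]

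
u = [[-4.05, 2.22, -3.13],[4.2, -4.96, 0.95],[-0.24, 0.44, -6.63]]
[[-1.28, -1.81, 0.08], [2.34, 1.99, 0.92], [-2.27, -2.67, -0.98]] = u @ [[-0.28, -0.05, -0.39],  [-0.65, -0.37, -0.49],  [0.31, 0.38, 0.13]]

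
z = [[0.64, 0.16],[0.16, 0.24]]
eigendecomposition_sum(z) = [[0.62, 0.22], [0.22, 0.08]] + [[0.02, -0.06], [-0.06, 0.16]]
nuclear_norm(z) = 0.88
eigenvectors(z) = [[0.94, -0.33],  [0.33, 0.94]]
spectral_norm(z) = 0.70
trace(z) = 0.88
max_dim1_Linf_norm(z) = 0.64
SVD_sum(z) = [[0.62, 0.22], [0.22, 0.08]] + [[0.02, -0.06], [-0.06, 0.16]]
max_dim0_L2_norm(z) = 0.66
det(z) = 0.13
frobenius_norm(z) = 0.72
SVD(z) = [[-0.94,-0.33], [-0.33,0.94]] @ diag([0.696124969497314, 0.18387503050268608]) @ [[-0.94,  -0.33], [-0.33,  0.94]]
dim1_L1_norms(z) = [0.8, 0.4]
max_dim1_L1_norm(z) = 0.8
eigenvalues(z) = [0.7, 0.18]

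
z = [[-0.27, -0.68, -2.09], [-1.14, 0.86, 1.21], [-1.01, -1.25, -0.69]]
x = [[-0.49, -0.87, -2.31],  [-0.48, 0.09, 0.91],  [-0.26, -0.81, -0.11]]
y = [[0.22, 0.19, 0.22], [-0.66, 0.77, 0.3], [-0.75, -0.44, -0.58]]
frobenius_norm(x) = 2.85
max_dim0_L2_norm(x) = 2.49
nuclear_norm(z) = 5.27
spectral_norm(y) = 1.11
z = y + x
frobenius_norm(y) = 1.53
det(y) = 0.01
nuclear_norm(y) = 2.17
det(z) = -3.68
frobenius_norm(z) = 3.39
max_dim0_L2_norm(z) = 2.51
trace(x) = -0.51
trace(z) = -0.10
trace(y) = 0.41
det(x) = -1.06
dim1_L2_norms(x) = [2.52, 1.03, 0.86]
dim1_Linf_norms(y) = [0.22, 0.77, 0.75]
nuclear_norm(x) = 4.01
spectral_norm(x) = 2.67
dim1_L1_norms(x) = [3.67, 1.48, 1.18]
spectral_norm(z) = 2.88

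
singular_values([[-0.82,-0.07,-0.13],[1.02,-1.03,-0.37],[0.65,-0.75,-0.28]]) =[1.88, 0.67, 0.0]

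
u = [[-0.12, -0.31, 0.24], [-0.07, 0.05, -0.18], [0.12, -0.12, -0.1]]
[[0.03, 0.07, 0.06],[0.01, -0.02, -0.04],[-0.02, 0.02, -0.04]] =u@[[-0.19, 0.04, -0.08], [-0.04, -0.2, 0.05], [-0.02, 0.05, 0.26]]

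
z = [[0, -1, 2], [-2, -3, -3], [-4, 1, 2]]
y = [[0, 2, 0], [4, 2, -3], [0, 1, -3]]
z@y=[[-4, 0, -3], [-12, -13, 18], [4, -4, -9]]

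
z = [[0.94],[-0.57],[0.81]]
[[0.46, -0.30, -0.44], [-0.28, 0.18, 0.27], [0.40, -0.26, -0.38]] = z @ [[0.49, -0.32, -0.47]]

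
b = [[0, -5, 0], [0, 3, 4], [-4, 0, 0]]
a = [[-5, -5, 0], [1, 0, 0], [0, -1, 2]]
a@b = [[0, 10, -20], [0, -5, 0], [-8, -3, -4]]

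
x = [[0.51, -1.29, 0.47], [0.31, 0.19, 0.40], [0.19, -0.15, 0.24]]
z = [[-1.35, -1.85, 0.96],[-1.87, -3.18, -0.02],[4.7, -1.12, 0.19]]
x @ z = [[3.93, 2.63, 0.6], [1.11, -1.63, 0.37], [1.15, -0.14, 0.23]]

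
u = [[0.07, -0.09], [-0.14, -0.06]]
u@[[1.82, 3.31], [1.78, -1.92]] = [[-0.03, 0.40], [-0.36, -0.35]]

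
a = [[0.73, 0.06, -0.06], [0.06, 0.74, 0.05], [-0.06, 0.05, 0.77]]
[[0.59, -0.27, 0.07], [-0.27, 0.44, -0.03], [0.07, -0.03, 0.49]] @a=[[0.41, -0.16, 0.01], [-0.17, 0.31, 0.02], [0.02, 0.01, 0.37]]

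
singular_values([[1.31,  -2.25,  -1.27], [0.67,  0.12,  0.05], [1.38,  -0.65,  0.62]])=[3.07, 1.42, 0.39]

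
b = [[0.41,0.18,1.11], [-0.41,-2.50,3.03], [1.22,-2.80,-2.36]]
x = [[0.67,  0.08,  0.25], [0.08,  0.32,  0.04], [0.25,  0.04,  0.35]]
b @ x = [[0.57, 0.13, 0.5],[0.28, -0.71, 0.86],[0.00, -0.89, -0.63]]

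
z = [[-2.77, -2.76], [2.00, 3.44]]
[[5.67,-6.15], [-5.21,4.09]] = z @[[-1.28, 2.46], [-0.77, -0.24]]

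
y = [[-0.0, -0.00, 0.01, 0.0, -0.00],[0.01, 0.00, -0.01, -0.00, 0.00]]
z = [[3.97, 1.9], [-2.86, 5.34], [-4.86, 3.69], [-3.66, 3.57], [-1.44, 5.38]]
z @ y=[[0.02, 0.00, 0.02, 0.00, 0.00],[0.05, 0.00, -0.08, 0.00, 0.00],[0.04, 0.00, -0.09, 0.0, 0.0],[0.04, 0.0, -0.07, 0.00, 0.0],[0.05, 0.0, -0.07, 0.00, 0.00]]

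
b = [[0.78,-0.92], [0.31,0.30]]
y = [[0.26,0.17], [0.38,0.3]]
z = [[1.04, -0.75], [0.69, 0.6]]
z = y + b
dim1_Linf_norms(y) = [0.26, 0.38]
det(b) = 0.52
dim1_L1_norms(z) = [1.79, 1.29]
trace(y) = 0.56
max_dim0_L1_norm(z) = 1.73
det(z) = 1.14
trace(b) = 1.08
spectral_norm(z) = 1.31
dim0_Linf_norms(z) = [1.04, 0.75]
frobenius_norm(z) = 1.57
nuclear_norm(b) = 1.64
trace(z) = 1.64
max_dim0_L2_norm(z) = 1.25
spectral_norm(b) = 1.21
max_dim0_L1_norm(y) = 0.64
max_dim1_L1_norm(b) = 1.7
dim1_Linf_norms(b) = [0.92, 0.31]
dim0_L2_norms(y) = [0.46, 0.34]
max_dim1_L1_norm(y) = 0.68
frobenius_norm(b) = 1.28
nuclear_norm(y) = 0.60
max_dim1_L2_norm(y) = 0.48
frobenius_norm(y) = 0.58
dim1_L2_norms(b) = [1.21, 0.43]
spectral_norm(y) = 0.57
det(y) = 0.01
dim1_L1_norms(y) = [0.43, 0.68]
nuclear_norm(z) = 2.18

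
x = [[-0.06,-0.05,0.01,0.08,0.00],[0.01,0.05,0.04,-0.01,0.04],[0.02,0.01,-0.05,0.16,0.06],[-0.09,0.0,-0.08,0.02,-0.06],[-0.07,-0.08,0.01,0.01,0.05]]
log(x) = [[(-2.51+1.45j), 0.13+0.71j, 0.13-0.81j, (1.04+0.18j), (0.38+0.22j)], [0.18+0.29j, -2.66+0.14j, 0.24-0.17j, (-0.53+0.04j), (0.35+0.05j)], [-0.25-2.46j, (-0.23-1.21j), -2.20+1.38j, 1.60-0.30j, (0.94-0.38j)], [(-1.31-0.02j), (-0.25-0.01j), (-0.81+0.01j), -1.71-0.00j, -0.01-0.00j], [0.08+1.08j, (-0.73+0.53j), -0.09-0.61j, (0.17+0.13j), (-2.55+0.17j)]]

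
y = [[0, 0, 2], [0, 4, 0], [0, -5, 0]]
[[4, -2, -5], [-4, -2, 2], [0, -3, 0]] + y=[[4, -2, -3], [-4, 2, 2], [0, -8, 0]]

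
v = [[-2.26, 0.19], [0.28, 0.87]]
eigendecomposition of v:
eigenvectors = [[-1.00, -0.06], [0.09, -1.0]]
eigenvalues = [-2.28, 0.89]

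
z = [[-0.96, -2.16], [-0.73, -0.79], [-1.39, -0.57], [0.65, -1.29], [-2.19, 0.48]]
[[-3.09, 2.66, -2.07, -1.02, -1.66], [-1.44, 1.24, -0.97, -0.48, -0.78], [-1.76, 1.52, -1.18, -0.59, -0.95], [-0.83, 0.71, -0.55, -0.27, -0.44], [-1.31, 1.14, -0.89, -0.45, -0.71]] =z@[[0.83, -0.72, 0.56, 0.28, 0.45], [1.06, -0.91, 0.71, 0.35, 0.57]]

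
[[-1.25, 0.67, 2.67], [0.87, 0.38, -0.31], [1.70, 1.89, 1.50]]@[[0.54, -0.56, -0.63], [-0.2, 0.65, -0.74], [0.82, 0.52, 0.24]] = [[1.38,2.52,0.93],[0.14,-0.40,-0.90],[1.77,1.06,-2.11]]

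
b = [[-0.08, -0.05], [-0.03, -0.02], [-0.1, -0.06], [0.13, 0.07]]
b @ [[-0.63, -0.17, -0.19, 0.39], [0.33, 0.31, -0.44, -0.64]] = [[0.03, -0.0, 0.04, 0.0], [0.01, -0.00, 0.01, 0.0], [0.04, -0.0, 0.05, -0.0], [-0.06, -0.0, -0.06, 0.01]]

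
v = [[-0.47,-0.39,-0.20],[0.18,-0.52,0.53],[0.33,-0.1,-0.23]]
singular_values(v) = [0.76, 0.66, 0.39]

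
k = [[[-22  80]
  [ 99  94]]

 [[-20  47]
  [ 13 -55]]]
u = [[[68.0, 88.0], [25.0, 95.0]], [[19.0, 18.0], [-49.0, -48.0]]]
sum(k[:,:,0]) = 70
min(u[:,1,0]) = -49.0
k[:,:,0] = [[-22, 99], [-20, 13]]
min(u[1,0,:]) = 18.0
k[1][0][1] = 47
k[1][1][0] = 13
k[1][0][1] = 47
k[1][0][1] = 47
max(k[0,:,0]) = 99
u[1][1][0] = -49.0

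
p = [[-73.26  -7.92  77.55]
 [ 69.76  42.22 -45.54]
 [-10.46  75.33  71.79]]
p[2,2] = 71.79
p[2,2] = 71.79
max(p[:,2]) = 77.55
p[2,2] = 71.79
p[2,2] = 71.79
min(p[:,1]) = -7.92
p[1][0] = 69.76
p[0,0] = -73.26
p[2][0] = -10.46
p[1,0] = 69.76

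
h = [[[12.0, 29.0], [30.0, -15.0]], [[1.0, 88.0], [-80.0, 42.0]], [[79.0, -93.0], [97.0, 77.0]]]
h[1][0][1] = 88.0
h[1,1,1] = 42.0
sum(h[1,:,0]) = -79.0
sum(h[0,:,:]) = 56.0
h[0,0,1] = 29.0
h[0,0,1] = 29.0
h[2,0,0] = 79.0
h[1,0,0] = 1.0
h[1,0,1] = 88.0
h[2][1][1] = 77.0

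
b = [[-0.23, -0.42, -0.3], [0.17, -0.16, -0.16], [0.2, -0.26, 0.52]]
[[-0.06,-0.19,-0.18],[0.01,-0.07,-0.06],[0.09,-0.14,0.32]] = b @ [[0.14, -0.01, 0.12], [-0.01, 0.48, -0.03], [0.12, -0.03, 0.55]]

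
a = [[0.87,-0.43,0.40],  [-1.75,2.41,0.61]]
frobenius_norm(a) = 3.22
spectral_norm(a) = 3.14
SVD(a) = [[-0.26, 0.97],[0.97, 0.26]] @ diag([3.1392455714899277, 0.6997408390832104]) @ [[-0.61, 0.78, 0.16], [0.56, 0.29, 0.78]]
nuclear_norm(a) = 3.84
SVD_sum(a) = [[0.49, -0.62, -0.12],[-1.85, 2.36, 0.47]] + [[0.38, 0.19, 0.52], [0.1, 0.05, 0.14]]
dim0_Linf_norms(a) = [1.75, 2.41, 0.61]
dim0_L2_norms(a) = [1.95, 2.45, 0.73]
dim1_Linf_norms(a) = [0.87, 2.41]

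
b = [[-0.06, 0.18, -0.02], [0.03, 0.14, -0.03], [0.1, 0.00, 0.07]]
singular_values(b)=[0.23, 0.13, 0.04]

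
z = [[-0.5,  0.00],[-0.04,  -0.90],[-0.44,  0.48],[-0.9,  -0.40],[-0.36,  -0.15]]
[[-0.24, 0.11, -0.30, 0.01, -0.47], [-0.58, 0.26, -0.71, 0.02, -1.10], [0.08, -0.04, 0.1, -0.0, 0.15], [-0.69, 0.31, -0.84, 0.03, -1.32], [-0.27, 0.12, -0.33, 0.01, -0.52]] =z@[[0.49, -0.22, 0.6, -0.02, 0.94],[0.62, -0.28, 0.76, -0.02, 1.18]]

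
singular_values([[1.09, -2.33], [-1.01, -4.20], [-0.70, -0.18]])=[4.82, 1.59]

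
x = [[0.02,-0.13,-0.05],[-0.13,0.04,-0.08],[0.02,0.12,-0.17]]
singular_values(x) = [0.23, 0.13, 0.13]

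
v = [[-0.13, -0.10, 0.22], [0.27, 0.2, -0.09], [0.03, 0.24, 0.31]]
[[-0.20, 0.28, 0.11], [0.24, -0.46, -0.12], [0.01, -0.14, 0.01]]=v@[[0.32,-0.98,-0.11], [0.57,-0.84,-0.32], [-0.45,0.3,0.30]]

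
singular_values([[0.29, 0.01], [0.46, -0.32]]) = [0.61, 0.16]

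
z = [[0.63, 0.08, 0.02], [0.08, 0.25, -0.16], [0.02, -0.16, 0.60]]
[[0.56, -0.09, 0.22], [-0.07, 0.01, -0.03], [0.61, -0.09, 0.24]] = z @ [[0.85, -0.13, 0.34], [0.08, -0.01, 0.03], [1.01, -0.15, 0.40]]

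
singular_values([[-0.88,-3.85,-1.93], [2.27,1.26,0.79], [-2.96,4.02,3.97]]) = [7.34, 3.62, 0.65]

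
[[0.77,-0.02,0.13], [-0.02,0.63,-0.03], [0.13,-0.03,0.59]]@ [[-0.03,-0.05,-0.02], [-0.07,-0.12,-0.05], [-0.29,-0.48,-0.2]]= [[-0.06,  -0.10,  -0.04],  [-0.03,  -0.06,  -0.03],  [-0.17,  -0.29,  -0.12]]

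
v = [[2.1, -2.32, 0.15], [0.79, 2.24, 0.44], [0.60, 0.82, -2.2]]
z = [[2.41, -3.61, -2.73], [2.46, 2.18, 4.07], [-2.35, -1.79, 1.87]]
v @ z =[[-1.00, -12.91, -14.89], [6.38, 1.24, 7.78], [8.63, 3.56, -2.41]]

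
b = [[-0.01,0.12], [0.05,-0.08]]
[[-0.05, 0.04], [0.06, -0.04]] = b @[[0.63, -0.36], [-0.36, 0.31]]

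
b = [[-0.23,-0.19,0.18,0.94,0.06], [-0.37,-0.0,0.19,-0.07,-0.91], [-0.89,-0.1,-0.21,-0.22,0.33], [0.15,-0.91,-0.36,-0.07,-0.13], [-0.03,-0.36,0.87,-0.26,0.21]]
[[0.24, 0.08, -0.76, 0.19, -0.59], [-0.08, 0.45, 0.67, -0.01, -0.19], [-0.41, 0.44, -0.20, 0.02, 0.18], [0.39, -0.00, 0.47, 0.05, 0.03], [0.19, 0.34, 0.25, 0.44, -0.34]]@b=[[0.64,  0.07,  -0.36,  0.53,  -0.46],  [-0.74,  0.03,  -0.23,  -0.2,  -0.23],  [0.11,  0.01,  0.2,  -0.42,  -0.46],  [-0.5,  -0.18,  -0.02,  0.25,  0.18],  [-0.32,  -0.34,  -0.41,  0.16,  -0.34]]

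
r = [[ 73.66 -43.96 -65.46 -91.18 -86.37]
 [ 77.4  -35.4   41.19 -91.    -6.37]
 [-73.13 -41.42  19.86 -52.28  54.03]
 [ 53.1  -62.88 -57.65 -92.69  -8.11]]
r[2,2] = 19.86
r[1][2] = 41.19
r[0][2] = -65.46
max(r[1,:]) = 77.4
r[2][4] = 54.03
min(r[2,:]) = -73.13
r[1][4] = -6.37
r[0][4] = -86.37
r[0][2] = -65.46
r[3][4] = -8.11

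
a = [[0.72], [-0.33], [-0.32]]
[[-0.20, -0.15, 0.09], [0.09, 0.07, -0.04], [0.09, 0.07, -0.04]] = a@[[-0.28, -0.21, 0.13]]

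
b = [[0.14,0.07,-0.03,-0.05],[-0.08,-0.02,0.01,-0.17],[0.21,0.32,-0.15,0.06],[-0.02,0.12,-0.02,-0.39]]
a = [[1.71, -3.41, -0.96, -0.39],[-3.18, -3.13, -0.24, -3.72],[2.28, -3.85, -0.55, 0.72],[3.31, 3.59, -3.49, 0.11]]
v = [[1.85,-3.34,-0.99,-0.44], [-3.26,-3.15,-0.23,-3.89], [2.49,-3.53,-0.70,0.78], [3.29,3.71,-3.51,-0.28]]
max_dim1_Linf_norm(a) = 3.85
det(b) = -0.00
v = a + b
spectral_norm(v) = 7.65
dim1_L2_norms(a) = [3.95, 5.81, 4.57, 6.0]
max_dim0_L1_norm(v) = 13.73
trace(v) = -2.28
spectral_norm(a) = 7.70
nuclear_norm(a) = 17.31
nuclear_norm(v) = 17.61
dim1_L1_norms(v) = [6.62, 10.53, 7.5, 10.79]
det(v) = -24.78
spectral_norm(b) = 0.45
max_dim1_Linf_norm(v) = 3.89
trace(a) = -1.86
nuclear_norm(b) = 0.99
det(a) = -19.48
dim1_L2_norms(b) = [0.17, 0.19, 0.42, 0.41]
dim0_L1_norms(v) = [10.89, 13.73, 5.43, 5.39]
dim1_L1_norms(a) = [6.47, 10.27, 7.4, 10.5]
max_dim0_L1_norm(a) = 13.98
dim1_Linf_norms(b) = [0.14, 0.17, 0.32, 0.39]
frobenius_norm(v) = 10.40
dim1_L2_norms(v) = [3.97, 5.98, 4.45, 6.08]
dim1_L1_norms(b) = [0.29, 0.28, 0.74, 0.55]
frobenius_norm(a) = 10.31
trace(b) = -0.42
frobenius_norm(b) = 0.64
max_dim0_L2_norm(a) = 7.01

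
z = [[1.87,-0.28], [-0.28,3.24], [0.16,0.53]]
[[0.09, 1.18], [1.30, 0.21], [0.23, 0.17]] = z@[[0.11,0.65], [0.41,0.12]]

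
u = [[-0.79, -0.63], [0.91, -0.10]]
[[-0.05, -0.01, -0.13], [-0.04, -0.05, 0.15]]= u@[[-0.03, -0.05, 0.16], [0.12, 0.08, 0.00]]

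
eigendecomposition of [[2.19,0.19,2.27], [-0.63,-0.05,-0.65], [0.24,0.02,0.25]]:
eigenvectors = [[-0.96, 0.24, -0.45], [0.28, 0.92, -0.74], [-0.1, -0.31, 0.50]]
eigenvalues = [2.38, 0.0, 0.0]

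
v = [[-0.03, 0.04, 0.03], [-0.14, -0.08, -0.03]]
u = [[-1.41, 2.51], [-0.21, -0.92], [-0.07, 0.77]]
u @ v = [[-0.31, -0.26, -0.12], [0.14, 0.07, 0.02], [-0.11, -0.06, -0.03]]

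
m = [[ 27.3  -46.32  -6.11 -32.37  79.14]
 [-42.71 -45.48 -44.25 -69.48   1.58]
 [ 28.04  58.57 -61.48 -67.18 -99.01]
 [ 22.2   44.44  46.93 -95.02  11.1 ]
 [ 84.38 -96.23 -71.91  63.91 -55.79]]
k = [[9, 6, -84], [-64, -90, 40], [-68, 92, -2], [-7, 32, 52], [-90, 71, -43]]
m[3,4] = 11.1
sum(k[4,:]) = -62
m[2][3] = -67.18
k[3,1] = 32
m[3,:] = [22.2, 44.44, 46.93, -95.02, 11.1]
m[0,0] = 27.3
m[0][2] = -6.11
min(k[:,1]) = -90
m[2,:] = [28.04, 58.57, -61.48, -67.18, -99.01]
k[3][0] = -7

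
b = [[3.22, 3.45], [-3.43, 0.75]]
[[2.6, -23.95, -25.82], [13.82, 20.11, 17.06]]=b @[[-3.21, -6.13, -5.49],  [3.75, -1.22, -2.36]]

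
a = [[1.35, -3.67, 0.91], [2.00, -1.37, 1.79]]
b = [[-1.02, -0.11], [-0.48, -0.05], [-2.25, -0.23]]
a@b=[[-1.66, -0.17],[-5.41, -0.56]]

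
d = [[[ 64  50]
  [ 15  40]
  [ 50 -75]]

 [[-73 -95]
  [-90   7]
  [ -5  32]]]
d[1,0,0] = -73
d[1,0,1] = -95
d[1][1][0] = -90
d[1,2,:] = [-5, 32]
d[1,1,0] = -90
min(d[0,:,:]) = -75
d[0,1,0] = 15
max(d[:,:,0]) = 64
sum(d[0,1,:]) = 55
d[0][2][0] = 50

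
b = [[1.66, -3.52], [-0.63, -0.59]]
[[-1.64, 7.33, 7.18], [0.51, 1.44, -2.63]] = b@[[-0.86, -0.23, 4.22], [0.06, -2.19, -0.05]]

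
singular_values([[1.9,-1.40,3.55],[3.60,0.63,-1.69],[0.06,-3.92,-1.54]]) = [4.27, 4.22, 4.02]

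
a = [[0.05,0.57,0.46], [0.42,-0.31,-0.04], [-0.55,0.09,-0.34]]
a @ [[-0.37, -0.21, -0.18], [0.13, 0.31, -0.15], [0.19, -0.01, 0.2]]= [[0.14, 0.16, -0.00], [-0.20, -0.18, -0.04], [0.15, 0.15, 0.02]]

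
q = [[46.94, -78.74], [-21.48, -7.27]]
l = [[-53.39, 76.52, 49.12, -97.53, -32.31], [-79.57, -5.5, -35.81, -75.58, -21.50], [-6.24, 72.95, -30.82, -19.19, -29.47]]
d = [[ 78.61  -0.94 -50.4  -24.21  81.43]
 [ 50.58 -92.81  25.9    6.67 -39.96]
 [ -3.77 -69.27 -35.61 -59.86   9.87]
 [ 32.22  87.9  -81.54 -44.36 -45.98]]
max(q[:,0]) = 46.94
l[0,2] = 49.12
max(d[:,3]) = 6.67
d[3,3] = -44.36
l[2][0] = -6.24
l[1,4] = -21.5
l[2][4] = -29.47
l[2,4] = -29.47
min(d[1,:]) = -92.81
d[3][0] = 32.22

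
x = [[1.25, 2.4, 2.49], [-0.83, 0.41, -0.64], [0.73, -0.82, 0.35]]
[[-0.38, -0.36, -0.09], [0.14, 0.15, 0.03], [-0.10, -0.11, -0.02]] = x@[[-0.15, -0.15, -0.03], [-0.03, -0.02, -0.01], [-0.05, -0.05, -0.01]]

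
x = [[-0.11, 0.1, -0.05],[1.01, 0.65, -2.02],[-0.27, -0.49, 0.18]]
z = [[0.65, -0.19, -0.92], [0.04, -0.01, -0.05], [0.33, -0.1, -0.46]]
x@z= [[-0.08, 0.02, 0.12], [0.02, 0.00, -0.03], [-0.14, 0.04, 0.19]]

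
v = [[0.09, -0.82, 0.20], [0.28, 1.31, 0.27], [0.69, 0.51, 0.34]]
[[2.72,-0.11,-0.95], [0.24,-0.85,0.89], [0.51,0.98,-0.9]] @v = [[-0.44, -2.86, 0.19], [0.40, -0.86, 0.12], [-0.3, 0.41, 0.06]]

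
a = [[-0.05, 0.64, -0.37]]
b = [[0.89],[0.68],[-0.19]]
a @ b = [[0.46]]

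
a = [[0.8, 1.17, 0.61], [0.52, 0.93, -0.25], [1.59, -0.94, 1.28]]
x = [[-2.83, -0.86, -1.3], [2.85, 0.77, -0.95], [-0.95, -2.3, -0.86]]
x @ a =[[-4.78, -2.89, -3.18], [1.17, 4.94, 0.33], [-3.32, -2.44, -1.11]]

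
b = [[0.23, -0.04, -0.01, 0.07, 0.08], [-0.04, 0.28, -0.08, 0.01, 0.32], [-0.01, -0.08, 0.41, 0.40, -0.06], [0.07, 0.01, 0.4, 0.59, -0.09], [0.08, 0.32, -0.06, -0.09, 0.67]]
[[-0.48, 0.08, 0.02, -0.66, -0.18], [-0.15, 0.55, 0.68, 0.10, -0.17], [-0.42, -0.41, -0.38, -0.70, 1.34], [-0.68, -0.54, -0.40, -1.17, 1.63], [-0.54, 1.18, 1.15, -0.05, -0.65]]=b @ [[-1.99,0.76,-0.56,-2.1,-1.27], [-0.6,1.39,0.24,0.50,-0.13], [-0.91,0.89,-0.87,0.11,1.13], [-0.35,-1.50,0.22,-1.87,2.09], [-0.41,0.88,1.62,-0.30,-0.37]]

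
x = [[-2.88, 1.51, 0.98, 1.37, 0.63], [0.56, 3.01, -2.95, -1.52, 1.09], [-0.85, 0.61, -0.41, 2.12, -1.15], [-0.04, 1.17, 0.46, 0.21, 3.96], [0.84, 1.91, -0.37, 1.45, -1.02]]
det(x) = -174.48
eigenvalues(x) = [(3.07+1.72j), (3.07-1.72j), (-3.41+0j), (-1.91+0.7j), (-1.91-0.7j)]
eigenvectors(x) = [[(0.28+0.06j), 0.28-0.06j, 0.16+0.00j, 0.48-0.18j, 0.48+0.18j], [(0.16+0.55j), 0.16-0.55j, -0.05+0.00j, (0.24+0.1j), (0.24-0.1j)], [(0.19-0.05j), (0.19+0.05j), -0.58+0.00j, 0.72+0.00j, 0.72-0.00j], [0.62+0.00j, 0.62-0.00j, (0.63+0j), -0.37+0.06j, (-0.37-0.06j)], [(0.38+0.11j), 0.38-0.11j, (-0.49+0j), 0.04-0.13j, 0.04+0.13j]]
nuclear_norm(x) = 16.59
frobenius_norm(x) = 8.21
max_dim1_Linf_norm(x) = 3.96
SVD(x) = [[-0.11, 0.79, -0.19, -0.48, -0.31], [-0.78, -0.36, -0.37, -0.34, 0.09], [0.13, 0.30, -0.51, 0.15, 0.78], [-0.6, 0.39, 0.48, 0.47, 0.18], [-0.08, 0.04, -0.58, 0.64, -0.5]] @ diag([5.180094474172318, 4.359416770762277, 4.051420241366539, 2.0756117374757586, 0.9188234871532119]) @ [[-0.05, -0.63, 0.37, 0.21, -0.65], [-0.62, 0.19, 0.43, 0.55, 0.29], [0.07, -0.55, 0.38, -0.37, 0.63], [0.76, 0.06, 0.21, 0.58, 0.18], [-0.14, -0.5, -0.70, 0.42, 0.25]]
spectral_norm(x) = 5.18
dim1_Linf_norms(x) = [2.88, 3.01, 2.12, 3.96, 1.91]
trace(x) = -1.09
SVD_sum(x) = [[0.03, 0.36, -0.21, -0.12, 0.37], [0.22, 2.56, -1.48, -0.83, 2.61], [-0.04, -0.44, 0.25, 0.14, -0.45], [0.17, 1.96, -1.13, -0.64, 1.99], [0.02, 0.28, -0.16, -0.09, 0.28]] + [[-2.14, 0.64, 1.49, 1.90, 1.00], [0.99, -0.3, -0.69, -0.88, -0.46], [-0.81, 0.24, 0.56, 0.72, 0.38], [-1.07, 0.32, 0.74, 0.95, 0.50], [-0.11, 0.03, 0.08, 0.10, 0.05]] + [[-0.05, 0.42, -0.29, 0.29, -0.49], [-0.1, 0.83, -0.57, 0.56, -0.95], [-0.14, 1.15, -0.79, 0.78, -1.32], [0.13, -1.09, 0.75, -0.73, 1.25], [-0.16, 1.29, -0.89, 0.87, -1.48]] + [[-0.76, -0.06, -0.21, -0.58, -0.18], [-0.54, -0.04, -0.15, -0.4, -0.13], [0.24, 0.02, 0.07, 0.18, 0.06], [0.75, 0.06, 0.21, 0.57, 0.18], [1.01, 0.08, 0.28, 0.76, 0.24]] + [[0.04, 0.15, 0.20, -0.12, -0.07], [-0.01, -0.04, -0.06, 0.04, 0.02], [-0.1, -0.36, -0.50, 0.30, 0.18], [-0.02, -0.08, -0.11, 0.07, 0.04], [0.07, 0.23, 0.32, -0.20, -0.11]]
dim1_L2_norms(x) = [3.72, 4.64, 2.66, 4.16, 2.76]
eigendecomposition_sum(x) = [[(0.07-0.16j), 0.50-0.60j, (-0.13+0.6j), 0.22+0.56j, 0.40+0.03j],[0.36-0.03j, (1.56+0.29j), (-1.18+0.37j), (-0.78+0.95j), 0.36+0.74j],[-0.01-0.12j, (0.11-0.53j), (0.12+0.41j), (0.32+0.28j), 0.26-0.12j],[0.08-0.39j, 0.78-1.54j, (0.03+1.35j), 0.75+1.11j, 0.88-0.15j],[0.12-0.22j, (0.76-0.8j), -0.23+0.83j, (0.26+0.82j), 0.57+0.07j]] + [[(0.07+0.16j),(0.5+0.6j),-0.13-0.60j,0.22-0.56j,0.40-0.03j], [0.36+0.03j,1.56-0.29j,-1.18-0.37j,-0.78-0.95j,(0.36-0.74j)], [-0.01+0.12j,(0.11+0.53j),0.12-0.41j,0.32-0.28j,(0.26+0.12j)], [0.08+0.39j,0.78+1.54j,0.03-1.35j,0.75-1.11j,0.88+0.15j], [(0.12+0.22j),(0.76+0.8j),(-0.23-0.83j),(0.26-0.82j),(0.57-0.07j)]] + [[(-0.47-0j), -0.03-0.00j, 0.21-0.00j, -0.17-0.00j, (0.52-0j)], [0.14+0.00j, 0.01+0.00j, (-0.06+0j), (0.05+0j), (-0.15+0j)], [1.65+0.00j, 0.12+0.00j, (-0.74+0j), 0.59+0.00j, -1.83+0.00j], [(-1.8-0j), -0.13-0.00j, (0.81-0j), (-0.65-0j), (2-0j)], [(1.41+0j), (0.1+0j), (-0.63+0j), 0.51+0.00j, (-1.56+0j)]] + [[-1.28-0.92j,  (0.27+0.45j),  0.51+1.28j,  (0.55+0.58j),  (-0.35-1.11j)], [-0.15-0.80j,  -0.06+0.26j,  (-0.26+0.66j),  (-0+0.41j),  (0.27-0.53j)], [(-1.24-1.84j),  0.13+0.73j,  0.05+1.94j,  (0.45+1.04j),  (0.09-1.64j)], [(0.8+0.83j),  (-0.13-0.36j),  (-0.2-0.99j),  -0.32-0.49j,  0.10+0.84j], [-0.40+0.14j,  (0.14+0.01j),  0.36+0.09j,  (0.21-0.03j),  (-0.3-0.1j)]] + [[-1.28+0.92j, 0.27-0.45j, (0.51-1.28j), 0.55-0.58j, (-0.35+1.11j)], [-0.15+0.80j, -0.06-0.26j, (-0.26-0.66j), (-0-0.41j), (0.27+0.53j)], [-1.24+1.84j, (0.13-0.73j), (0.05-1.94j), (0.45-1.04j), 0.09+1.64j], [0.80-0.83j, (-0.13+0.36j), -0.20+0.99j, -0.32+0.49j, (0.1-0.84j)], [-0.40-0.14j, (0.14-0.01j), (0.36-0.09j), (0.21+0.03j), (-0.3+0.1j)]]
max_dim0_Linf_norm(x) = 3.96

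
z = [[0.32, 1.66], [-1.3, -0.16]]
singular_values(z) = [1.78, 1.18]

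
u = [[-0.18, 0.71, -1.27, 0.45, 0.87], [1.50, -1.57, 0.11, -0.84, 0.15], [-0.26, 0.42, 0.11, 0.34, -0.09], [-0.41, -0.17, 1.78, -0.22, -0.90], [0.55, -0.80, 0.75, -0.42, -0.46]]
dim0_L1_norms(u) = [2.9, 3.67, 4.02, 2.27, 2.47]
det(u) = -0.00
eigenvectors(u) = [[0.46, -0.35, 0.53, -0.41, -0.07], [-0.71, -0.51, 0.7, -0.68, 0.48], [0.16, 0.25, 0.10, 0.0, 0.21], [-0.24, 0.74, -0.46, 0.58, -0.78], [-0.45, 0.09, -0.01, 0.18, 0.33]]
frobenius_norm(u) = 3.88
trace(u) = -2.32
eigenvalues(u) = [-2.77, 0.59, 0.13, -0.01, -0.25]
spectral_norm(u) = 3.08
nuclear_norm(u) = 5.85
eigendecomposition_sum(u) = [[-0.57, 0.89, -0.71, 0.54, 0.34], [0.87, -1.35, 1.08, -0.82, -0.52], [-0.2, 0.30, -0.24, 0.19, 0.12], [0.30, -0.46, 0.37, -0.28, -0.18], [0.55, -0.86, 0.69, -0.53, -0.33]] + [[0.19, -0.15, -0.58, -0.14, 0.31], [0.28, -0.22, -0.84, -0.20, 0.44], [-0.13, 0.11, 0.41, 0.1, -0.21], [-0.4, 0.32, 1.21, 0.29, -0.64], [-0.05, 0.04, 0.15, 0.03, -0.08]] + [[0.20, -0.02, 0.00, 0.06, 0.20], [0.27, -0.02, 0.01, 0.08, 0.27], [0.04, -0.0, 0.0, 0.01, 0.04], [-0.17, 0.01, -0.00, -0.05, -0.18], [-0.0, 0.00, -0.00, -0.00, -0.0]] + [[0.01, -0.00, -0.00, 0.0, 0.01], [0.01, -0.01, -0.01, 0.00, 0.02], [-0.00, 0.0, 0.00, -0.00, -0.00], [-0.01, 0.01, 0.01, -0.00, -0.02], [-0.0, 0.00, 0.0, -0.00, -0.01]] + [[-0.01, -0.0, 0.02, -0.01, 0.01], [0.08, 0.03, -0.12, 0.11, -0.06], [0.03, 0.01, -0.05, 0.05, -0.03], [-0.12, -0.04, 0.2, -0.17, 0.11], [0.05, 0.02, -0.08, 0.07, -0.04]]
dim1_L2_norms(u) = [1.76, 2.34, 0.62, 2.06, 1.38]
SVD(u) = [[-0.54,-0.24,0.55,-0.35,0.47],  [0.53,-0.71,0.29,-0.24,-0.27],  [-0.11,0.21,-0.31,-0.87,-0.3],  [0.46,0.63,0.61,-0.14,0.04],  [0.44,-0.05,-0.39,-0.20,0.78]] @ diag([3.0761445552125557, 2.346201280763245, 0.2199432516666819, 0.2116562341104219, 0.000911147380774905]) @ [[0.32, -0.55, 0.61, -0.33, -0.33], [-0.58, 0.41, 0.57, 0.19, -0.37], [-0.2, 0.05, 0.41, -0.33, 0.83], [-0.60, -0.24, -0.36, -0.64, -0.21], [0.41, 0.68, 0.0, -0.58, -0.17]]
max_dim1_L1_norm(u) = 4.17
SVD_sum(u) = [[-0.53, 0.92, -1.02, 0.55, 0.54], [0.52, -0.91, 1.01, -0.54, -0.53], [-0.11, 0.18, -0.20, 0.11, 0.11], [0.45, -0.79, 0.87, -0.47, -0.46], [0.44, -0.76, 0.84, -0.45, -0.44]] + [[0.33,  -0.23,  -0.33,  -0.11,  0.21], [0.96,  -0.68,  -0.94,  -0.31,  0.62], [-0.28,  0.2,  0.27,  0.09,  -0.18], [-0.85,  0.6,  0.84,  0.28,  -0.55], [0.07,  -0.05,  -0.07,  -0.02,  0.05]] + [[-0.02, 0.01, 0.05, -0.04, 0.1], [-0.01, 0.00, 0.03, -0.02, 0.05], [0.01, -0.00, -0.03, 0.02, -0.06], [-0.03, 0.01, 0.05, -0.04, 0.11], [0.02, -0.0, -0.03, 0.03, -0.07]] + [[0.04, 0.02, 0.03, 0.05, 0.02], [0.03, 0.01, 0.02, 0.03, 0.01], [0.11, 0.04, 0.07, 0.12, 0.04], [0.02, 0.01, 0.01, 0.02, 0.01], [0.03, 0.01, 0.02, 0.03, 0.01]] + [[0.0, 0.0, 0.0, -0.0, -0.00],[-0.0, -0.0, -0.00, 0.00, 0.0],[-0.00, -0.0, -0.0, 0.0, 0.00],[0.00, 0.0, 0.00, -0.0, -0.0],[0.00, 0.0, 0.0, -0.0, -0.0]]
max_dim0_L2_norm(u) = 2.32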